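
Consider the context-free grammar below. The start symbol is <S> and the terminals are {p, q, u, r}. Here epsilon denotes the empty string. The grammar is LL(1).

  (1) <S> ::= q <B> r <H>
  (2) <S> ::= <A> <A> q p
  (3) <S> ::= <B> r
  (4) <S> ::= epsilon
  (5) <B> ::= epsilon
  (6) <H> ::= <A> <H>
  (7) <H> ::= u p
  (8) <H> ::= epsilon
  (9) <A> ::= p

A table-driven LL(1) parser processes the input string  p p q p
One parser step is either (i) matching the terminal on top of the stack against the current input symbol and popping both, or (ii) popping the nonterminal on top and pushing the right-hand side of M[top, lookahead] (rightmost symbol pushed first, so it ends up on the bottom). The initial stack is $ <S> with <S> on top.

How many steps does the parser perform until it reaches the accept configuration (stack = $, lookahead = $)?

     Stack          Input      Action
  1  $ <S>          p p q p $  expand <S> ::= <A> <A> q p
  2  $ p q <A> <A>  p p q p $  expand <A> ::= p
  3  $ p q <A> p    p p q p $  match p
  4  $ p q <A>      p q p $    expand <A> ::= p
  5  $ p q p        p q p $    match p
  6  $ p q          q p $      match q
  7  $ p            p $        match p
Accept reached after 7 steps.

7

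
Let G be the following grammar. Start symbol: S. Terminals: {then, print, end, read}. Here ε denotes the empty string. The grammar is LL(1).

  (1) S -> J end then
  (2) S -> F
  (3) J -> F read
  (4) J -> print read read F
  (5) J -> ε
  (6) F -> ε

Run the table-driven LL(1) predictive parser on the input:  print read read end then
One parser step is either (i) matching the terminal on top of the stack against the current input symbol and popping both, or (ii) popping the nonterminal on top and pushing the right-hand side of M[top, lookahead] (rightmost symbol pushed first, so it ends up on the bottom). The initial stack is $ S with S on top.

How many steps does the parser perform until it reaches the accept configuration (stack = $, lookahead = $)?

8

     Stack                         Input                       Action
  1  $ S                           print read read end then $  expand S -> J end then
  2  $ then end J                  print read read end then $  expand J -> print read read F
  3  $ then end F read read print  print read read end then $  match print
  4  $ then end F read read        read read end then $        match read
  5  $ then end F read             read end then $             match read
  6  $ then end F                  end then $                  expand F -> ε
  7  $ then end                    end then $                  match end
  8  $ then                        then $                      match then
Accept reached after 8 steps.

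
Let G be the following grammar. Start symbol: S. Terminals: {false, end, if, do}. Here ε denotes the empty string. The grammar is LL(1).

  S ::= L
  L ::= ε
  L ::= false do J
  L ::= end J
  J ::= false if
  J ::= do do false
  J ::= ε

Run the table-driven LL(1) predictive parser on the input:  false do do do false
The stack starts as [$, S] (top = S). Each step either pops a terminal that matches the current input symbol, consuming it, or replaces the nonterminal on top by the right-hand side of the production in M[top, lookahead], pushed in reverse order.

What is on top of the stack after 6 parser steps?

do

step 1: stack=$ S  input=false do do do false $  — expand S ::= L
step 2: stack=$ L  input=false do do do false $  — expand L ::= false do J
step 3: stack=$ J do false  input=false do do do false $  — match false
step 4: stack=$ J do  input=do do do false $  — match do
step 5: stack=$ J  input=do do false $  — expand J ::= do do false
step 6: stack=$ false do do  input=do do false $  — match do
Stack after step 6: $ false do (top = do).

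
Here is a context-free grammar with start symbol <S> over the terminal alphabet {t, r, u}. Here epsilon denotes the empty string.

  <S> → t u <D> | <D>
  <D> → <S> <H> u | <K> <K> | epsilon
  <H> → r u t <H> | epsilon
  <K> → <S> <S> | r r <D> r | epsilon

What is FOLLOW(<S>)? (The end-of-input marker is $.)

{$, r, t, u}

FIRST(<H>) = {epsilon, r}
FIRST(<S>) = {epsilon, r, t, u}  (via <D>)
FIRST(<K>) = {epsilon, r, t, u}  (via <S> <S>)
FIRST(<D>) = {epsilon, r, t, u}  (via <S> <H> u, <K> <K>)
FOLLOW(<S>) includes $ since <S> is the start symbol.
FOLLOW(<H>): in <D>→<S> <H> u, <H> is followed by u with FIRST {u}; in <H>→r u t <H>, the suffix after <H> is empty (adds nothing new). Thus FOLLOW(<H>) = {u}.
FOLLOW(<S>): in <D>→<S> <H> u, <S> is followed by <H> u with FIRST {r, u}; in <K>→<S> <S> (occurrence 1), <S> is followed by <S> with FIRST {epsilon, r, t, u}; in <K>→<S> <S> (occurrence 1), the suffix after <S> is nullable, so FOLLOW(<S>) ⊇ FOLLOW(<K>) = {$, r, t, u}; in <K>→<S> <S> (occurrence 2), the suffix after <S> is empty, so FOLLOW(<S>) ⊇ FOLLOW(<K>) = {$, r, t, u}. Thus FOLLOW(<S>) = {$, r, t, u}.
FOLLOW(<D>): in <S>→t u <D>, the suffix after <D> is empty, so FOLLOW(<D>) ⊇ FOLLOW(<S>) = {$, r, t, u}; in <S>→<D>, the suffix after <D> is empty, so FOLLOW(<D>) ⊇ FOLLOW(<S>) = {$, r, t, u}; in <K>→r r <D> r, <D> is followed by r with FIRST {r}. Thus FOLLOW(<D>) = {$, r, t, u}.
FOLLOW(<K>): in <D>→<K> <K> (occurrence 1), <K> is followed by <K> with FIRST {epsilon, r, t, u}; in <D>→<K> <K> (occurrence 1), the suffix after <K> is nullable, so FOLLOW(<K>) ⊇ FOLLOW(<D>) = {$, r, t, u}; in <D>→<K> <K> (occurrence 2), the suffix after <K> is empty, so FOLLOW(<K>) ⊇ FOLLOW(<D>) = {$, r, t, u}. Thus FOLLOW(<K>) = {$, r, t, u}.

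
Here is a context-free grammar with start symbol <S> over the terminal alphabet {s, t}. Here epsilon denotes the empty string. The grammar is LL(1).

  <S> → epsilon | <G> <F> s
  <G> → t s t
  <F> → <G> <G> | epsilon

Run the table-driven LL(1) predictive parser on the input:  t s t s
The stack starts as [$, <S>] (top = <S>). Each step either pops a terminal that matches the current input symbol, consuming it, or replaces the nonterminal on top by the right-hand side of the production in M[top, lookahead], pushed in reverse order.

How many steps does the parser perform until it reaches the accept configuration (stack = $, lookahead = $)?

step 1: stack=$ <S>  input=t s t s $  — expand <S> → <G> <F> s
step 2: stack=$ s <F> <G>  input=t s t s $  — expand <G> → t s t
step 3: stack=$ s <F> t s t  input=t s t s $  — match t
step 4: stack=$ s <F> t s  input=s t s $  — match s
step 5: stack=$ s <F> t  input=t s $  — match t
step 6: stack=$ s <F>  input=s $  — expand <F> → epsilon
step 7: stack=$ s  input=s $  — match s
Accept reached after 7 steps.

7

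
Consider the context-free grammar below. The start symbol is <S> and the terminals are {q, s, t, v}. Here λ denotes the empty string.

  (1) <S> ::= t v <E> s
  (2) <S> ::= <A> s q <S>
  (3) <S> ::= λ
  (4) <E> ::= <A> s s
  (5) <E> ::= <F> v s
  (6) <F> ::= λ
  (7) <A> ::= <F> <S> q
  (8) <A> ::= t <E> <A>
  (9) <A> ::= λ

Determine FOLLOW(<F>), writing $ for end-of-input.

FIRST(<F>): from <F>::=λ we get {λ}. So FIRST(<F>) = {λ}.
FIRST(<S>): from <S>::=t v <E> s we get {t}; from <S>::=<A> s q <S> we get {q, s, t}; from <S>::=λ we get {λ}. So FIRST(<S>) = {λ, q, s, t}.
FIRST(<A>): from <A>::=<F> <S> q we get {q, s, t}; from <A>::=t <E> <A> we get {t}; from <A>::=λ we get {λ}. So FIRST(<A>) = {λ, q, s, t}.
FIRST(<E>): from <E>::=<A> s s we get {q, s, t}; from <E>::=<F> v s we get {v}. So FIRST(<E>) = {q, s, t, v}.
FOLLOW(<S>) includes $ since <S> is the start symbol.
FOLLOW(<S>): in <S>::=<A> s q <S>, the suffix after <S> is empty (adds nothing new); in <A>::=<F> <S> q, <S> is followed by q with FIRST {q}. Thus FOLLOW(<S>) = {$, q}.
FOLLOW(<F>): in <E>::=<F> v s, <F> is followed by v s with FIRST {v}; in <A>::=<F> <S> q, <F> is followed by <S> q with FIRST {q, s, t}. Thus FOLLOW(<F>) = {q, s, t, v}.
FOLLOW(<A>): in <S>::=<A> s q <S>, <A> is followed by s q <S> with FIRST {s}; in <E>::=<A> s s, <A> is followed by s s with FIRST {s}; in <A>::=t <E> <A>, the suffix after <A> is empty (adds nothing new). Thus FOLLOW(<A>) = {s}.
FOLLOW(<E>): in <S>::=t v <E> s, <E> is followed by s with FIRST {s}; in <A>::=t <E> <A>, <E> is followed by <A> with FIRST {λ, q, s, t}; in <A>::=t <E> <A>, the suffix after <E> is nullable, so FOLLOW(<E>) ⊇ FOLLOW(<A>) = {s}. Thus FOLLOW(<E>) = {q, s, t}.

{q, s, t, v}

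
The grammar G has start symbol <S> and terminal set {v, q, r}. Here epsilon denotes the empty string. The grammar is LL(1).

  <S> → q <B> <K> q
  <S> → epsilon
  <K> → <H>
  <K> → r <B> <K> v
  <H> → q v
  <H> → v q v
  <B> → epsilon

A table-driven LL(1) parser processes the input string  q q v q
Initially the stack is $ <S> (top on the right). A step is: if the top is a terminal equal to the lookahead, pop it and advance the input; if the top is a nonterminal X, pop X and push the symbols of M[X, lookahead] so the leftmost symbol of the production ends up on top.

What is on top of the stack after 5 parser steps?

step 1: stack=$ <S>  input=q q v q $  — expand <S> → q <B> <K> q
step 2: stack=$ q <K> <B> q  input=q q v q $  — match q
step 3: stack=$ q <K> <B>  input=q v q $  — expand <B> → epsilon
step 4: stack=$ q <K>  input=q v q $  — expand <K> → <H>
step 5: stack=$ q <H>  input=q v q $  — expand <H> → q v
Stack after step 5: $ q v q (top = q).

q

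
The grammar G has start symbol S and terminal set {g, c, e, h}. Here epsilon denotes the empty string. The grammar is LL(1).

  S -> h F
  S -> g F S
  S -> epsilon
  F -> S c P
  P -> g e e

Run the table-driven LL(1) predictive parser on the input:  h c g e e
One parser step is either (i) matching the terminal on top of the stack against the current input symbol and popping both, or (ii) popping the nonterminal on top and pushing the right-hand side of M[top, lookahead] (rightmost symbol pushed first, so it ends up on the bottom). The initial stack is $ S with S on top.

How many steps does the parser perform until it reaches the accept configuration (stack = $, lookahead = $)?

9

     Stack    Input        Action
  1  $ S      h c g e e $  expand S -> h F
  2  $ F h    h c g e e $  match h
  3  $ F      c g e e $    expand F -> S c P
  4  $ P c S  c g e e $    expand S -> epsilon
  5  $ P c    c g e e $    match c
  6  $ P      g e e $      expand P -> g e e
  7  $ e e g  g e e $      match g
  8  $ e e    e e $        match e
  9  $ e      e $          match e
Accept reached after 9 steps.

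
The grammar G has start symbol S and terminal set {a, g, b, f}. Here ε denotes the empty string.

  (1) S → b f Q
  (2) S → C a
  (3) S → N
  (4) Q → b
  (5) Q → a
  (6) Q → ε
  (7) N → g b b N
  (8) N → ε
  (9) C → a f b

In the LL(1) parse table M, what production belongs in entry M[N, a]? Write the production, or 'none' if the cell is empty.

FIRST(Q) = {ε, a, b}
FIRST(N) = {ε, g}
FIRST(C) = {a}
FIRST(S) = {ε, a, b, g}  (via C a, N)
FOLLOW(S) includes $ since S is the start symbol.
FOLLOW(S): S appears on no right-hand side. Thus FOLLOW(S) = {$}.
FOLLOW(N): in S→N, the suffix after N is empty, so FOLLOW(N) ⊇ FOLLOW(S) = {$}; in N→g b b N, the suffix after N is empty (adds nothing new). Thus FOLLOW(N) = {$}.
For N → g b b N: FIRST(g b b N) = {g}, so it goes in M[N, t] for t ∈ {g}.
For N → ε: FIRST(ε) = {ε}, so it goes in M[N, t] for t ∈ {}; since ε ∈ FIRST, also for every t ∈ FOLLOW(N) = {$}.
None of these place a production in M[N, a].

none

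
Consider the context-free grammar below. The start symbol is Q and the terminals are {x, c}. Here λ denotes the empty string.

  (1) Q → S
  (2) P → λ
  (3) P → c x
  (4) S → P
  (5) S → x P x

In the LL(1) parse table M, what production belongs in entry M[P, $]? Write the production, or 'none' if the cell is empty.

P → λ

FIRST(P) = {λ, c}
FIRST(S) = {λ, c, x}  (via P)
FIRST(Q) = {λ, c, x}  (via S)
FOLLOW(Q) includes $ since Q is the start symbol.
FOLLOW(S): in Q→S, the suffix after S is empty, so FOLLOW(S) ⊇ FOLLOW(Q) = {$}. Thus FOLLOW(S) = {$}.
FOLLOW(P): in S→P, the suffix after P is empty, so FOLLOW(P) ⊇ FOLLOW(S) = {$}; in S→x P x, P is followed by x with FIRST {x}. Thus FOLLOW(P) = {$, x}.
For P → λ: FIRST(λ) = {λ}, so it goes in M[P, t] for t ∈ {}; since λ ∈ FIRST, also for every t ∈ FOLLOW(P) = {$, x}.
For P → c x: FIRST(c x) = {c}, so it goes in M[P, t] for t ∈ {c}.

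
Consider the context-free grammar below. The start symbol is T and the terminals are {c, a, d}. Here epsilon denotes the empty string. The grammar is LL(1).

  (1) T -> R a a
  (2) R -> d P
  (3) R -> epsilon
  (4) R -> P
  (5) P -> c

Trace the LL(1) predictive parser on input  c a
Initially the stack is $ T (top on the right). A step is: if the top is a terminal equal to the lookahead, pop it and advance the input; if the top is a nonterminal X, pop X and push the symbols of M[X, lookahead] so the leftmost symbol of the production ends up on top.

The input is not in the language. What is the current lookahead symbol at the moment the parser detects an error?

     Stack    Input  Action
  1  $ T      c a $  expand T -> R a a
  2  $ a a R  c a $  expand R -> P
  3  $ a a P  c a $  expand P -> c
  4  $ a a c  c a $  match c
  5  $ a a    a $    match a
  6  $ a      $      error: top is terminal a but lookahead is $

$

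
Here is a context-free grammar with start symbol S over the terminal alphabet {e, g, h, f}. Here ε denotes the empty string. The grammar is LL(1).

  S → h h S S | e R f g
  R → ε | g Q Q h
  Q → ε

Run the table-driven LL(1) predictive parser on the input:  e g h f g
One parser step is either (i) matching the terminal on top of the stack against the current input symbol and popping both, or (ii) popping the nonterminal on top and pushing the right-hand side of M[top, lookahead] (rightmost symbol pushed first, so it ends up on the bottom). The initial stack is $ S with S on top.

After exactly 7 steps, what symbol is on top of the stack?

f

step 1: stack=$ S  input=e g h f g $  — expand S → e R f g
step 2: stack=$ g f R e  input=e g h f g $  — match e
step 3: stack=$ g f R  input=g h f g $  — expand R → g Q Q h
step 4: stack=$ g f h Q Q g  input=g h f g $  — match g
step 5: stack=$ g f h Q Q  input=h f g $  — expand Q → ε
step 6: stack=$ g f h Q  input=h f g $  — expand Q → ε
step 7: stack=$ g f h  input=h f g $  — match h
Stack after step 7: $ g f (top = f).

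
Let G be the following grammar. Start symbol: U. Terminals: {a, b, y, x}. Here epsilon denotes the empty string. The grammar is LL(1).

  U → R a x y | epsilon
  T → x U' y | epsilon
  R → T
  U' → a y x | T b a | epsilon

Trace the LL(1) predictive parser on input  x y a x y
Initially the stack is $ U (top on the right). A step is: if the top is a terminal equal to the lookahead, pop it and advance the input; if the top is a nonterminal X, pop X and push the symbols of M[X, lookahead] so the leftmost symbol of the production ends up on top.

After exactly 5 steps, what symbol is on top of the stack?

     Stack           Input        Action
  1  $ U             x y a x y $  expand U → R a x y
  2  $ y x a R       x y a x y $  expand R → T
  3  $ y x a T       x y a x y $  expand T → x U' y
  4  $ y x a y U' x  x y a x y $  match x
  5  $ y x a y U'    y a x y $    expand U' → epsilon
Stack after step 5: $ y x a y (top = y).

y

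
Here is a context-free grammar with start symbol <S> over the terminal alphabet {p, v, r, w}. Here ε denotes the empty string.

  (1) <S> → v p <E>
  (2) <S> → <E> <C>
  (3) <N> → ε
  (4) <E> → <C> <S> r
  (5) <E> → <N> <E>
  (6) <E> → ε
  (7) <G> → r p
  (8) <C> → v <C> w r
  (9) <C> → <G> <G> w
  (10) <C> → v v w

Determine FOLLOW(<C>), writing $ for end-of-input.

FIRST(<N>): from <N>→ε we get {ε}. So FIRST(<N>) = {ε}.
FIRST(<G>): from <G>→r p we get {r}. So FIRST(<G>) = {r}.
FIRST(<C>): from <C>→v <C> w r we get {v}; from <C>→<G> <G> w we get {r}; from <C>→v v w we get {v}. So FIRST(<C>) = {r, v}.
FIRST(<E>): from <E>→<C> <S> r we get {r, v}; from <E>→<N> <E> we get {ε, r, v}; from <E>→ε we get {ε}. So FIRST(<E>) = {ε, r, v}.
FIRST(<S>): from <S>→v p <E> we get {v}; from <S>→<E> <C> we get {r, v}. So FIRST(<S>) = {r, v}.
FOLLOW(<S>) includes $ since <S> is the start symbol.
FOLLOW(<S>): in <E>→<C> <S> r, <S> is followed by r with FIRST {r}. Thus FOLLOW(<S>) = {$, r}.
FOLLOW(<E>): in <S>→v p <E>, the suffix after <E> is empty, so FOLLOW(<E>) ⊇ FOLLOW(<S>) = {$, r}; in <S>→<E> <C>, <E> is followed by <C> with FIRST {r, v}; in <E>→<N> <E>, the suffix after <E> is empty (adds nothing new). Thus FOLLOW(<E>) = {$, r, v}.
FOLLOW(<N>): in <E>→<N> <E>, <N> is followed by <E> with FIRST {ε, r, v}; in <E>→<N> <E>, the suffix after <N> is nullable, so FOLLOW(<N>) ⊇ FOLLOW(<E>) = {$, r, v}. Thus FOLLOW(<N>) = {$, r, v}.
FOLLOW(<G>): in <C>→<G> <G> w (occurrence 1), <G> is followed by <G> w with FIRST {r}; in <C>→<G> <G> w (occurrence 2), <G> is followed by w with FIRST {w}. Thus FOLLOW(<G>) = {r, w}.
FOLLOW(<C>): in <S>→<E> <C>, the suffix after <C> is empty, so FOLLOW(<C>) ⊇ FOLLOW(<S>) = {$, r}; in <E>→<C> <S> r, <C> is followed by <S> r with FIRST {r, v}; in <C>→v <C> w r, <C> is followed by w r with FIRST {w}. Thus FOLLOW(<C>) = {$, r, v, w}.

{$, r, v, w}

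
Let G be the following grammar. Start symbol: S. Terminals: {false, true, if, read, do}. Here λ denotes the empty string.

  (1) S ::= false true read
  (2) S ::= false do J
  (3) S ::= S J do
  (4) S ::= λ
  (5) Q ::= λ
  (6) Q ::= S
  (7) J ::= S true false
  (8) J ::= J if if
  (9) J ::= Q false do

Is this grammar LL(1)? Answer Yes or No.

FIRST(S) = {λ, false, true}
FIRST(Q) = {λ, false, true}
FIRST(J) = {false, true}
FOLLOW(S) = {$, false, true}
FOLLOW(Q) = {false}
FOLLOW(J) = {$, do, false, if, true}
Cell M[J, false] receives both J ::= S true false and J ::= J if if and J ::= Q false do — the grammar is not LL(1).

No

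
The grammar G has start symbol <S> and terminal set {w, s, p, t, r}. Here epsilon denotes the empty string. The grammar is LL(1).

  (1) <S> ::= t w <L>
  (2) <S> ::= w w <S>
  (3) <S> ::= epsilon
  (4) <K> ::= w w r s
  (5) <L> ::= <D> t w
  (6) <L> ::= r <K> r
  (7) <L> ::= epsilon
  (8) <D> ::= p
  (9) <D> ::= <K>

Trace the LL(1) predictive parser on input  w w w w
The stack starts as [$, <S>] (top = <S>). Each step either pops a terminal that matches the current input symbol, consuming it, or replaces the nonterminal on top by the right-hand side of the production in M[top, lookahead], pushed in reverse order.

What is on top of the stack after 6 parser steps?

     Stack      Input      Action
  1  $ <S>      w w w w $  expand <S> ::= w w <S>
  2  $ <S> w w  w w w w $  match w
  3  $ <S> w    w w w $    match w
  4  $ <S>      w w $      expand <S> ::= w w <S>
  5  $ <S> w w  w w $      match w
  6  $ <S> w    w $        match w
Stack after step 6: $ <S> (top = <S>).

<S>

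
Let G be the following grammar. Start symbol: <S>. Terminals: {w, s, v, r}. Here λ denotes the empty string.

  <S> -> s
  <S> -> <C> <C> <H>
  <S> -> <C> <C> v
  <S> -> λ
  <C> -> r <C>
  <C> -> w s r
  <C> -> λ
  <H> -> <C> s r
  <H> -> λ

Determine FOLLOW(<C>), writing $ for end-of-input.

{$, r, s, v, w}

FIRST(<C>): from <C>->r <C> we get {r}; from <C>->w s r we get {w}; from <C>->λ we get {λ}. So FIRST(<C>) = {λ, r, w}.
FIRST(<H>): from <H>-><C> s r we get {r, s, w}; from <H>->λ we get {λ}. So FIRST(<H>) = {λ, r, s, w}.
FIRST(<S>): from <S>->s we get {s}; from <S>-><C> <C> <H> we get {λ, r, s, w}; from <S>-><C> <C> v we get {r, v, w}; from <S>->λ we get {λ}. So FIRST(<S>) = {λ, r, s, v, w}.
FOLLOW(<S>) includes $ since <S> is the start symbol.
FOLLOW(<S>): <S> appears on no right-hand side. Thus FOLLOW(<S>) = {$}.
FOLLOW(<C>): in <S>-><C> <C> <H> (occurrence 1), <C> is followed by <C> <H> with FIRST {λ, r, s, w}; in <S>-><C> <C> <H> (occurrence 1), the suffix after <C> is nullable, so FOLLOW(<C>) ⊇ FOLLOW(<S>) = {$}; in <S>-><C> <C> <H> (occurrence 2), <C> is followed by <H> with FIRST {λ, r, s, w}; in <S>-><C> <C> <H> (occurrence 2), the suffix after <C> is nullable, so FOLLOW(<C>) ⊇ FOLLOW(<S>) = {$}; in <S>-><C> <C> v (occurrence 1), <C> is followed by <C> v with FIRST {r, v, w}; in <S>-><C> <C> v (occurrence 2), <C> is followed by v with FIRST {v}; in <C>->r <C>, the suffix after <C> is empty (adds nothing new); in <H>-><C> s r, <C> is followed by s r with FIRST {s}. Thus FOLLOW(<C>) = {$, r, s, v, w}.
FOLLOW(<H>): in <S>-><C> <C> <H>, the suffix after <H> is empty, so FOLLOW(<H>) ⊇ FOLLOW(<S>) = {$}. Thus FOLLOW(<H>) = {$}.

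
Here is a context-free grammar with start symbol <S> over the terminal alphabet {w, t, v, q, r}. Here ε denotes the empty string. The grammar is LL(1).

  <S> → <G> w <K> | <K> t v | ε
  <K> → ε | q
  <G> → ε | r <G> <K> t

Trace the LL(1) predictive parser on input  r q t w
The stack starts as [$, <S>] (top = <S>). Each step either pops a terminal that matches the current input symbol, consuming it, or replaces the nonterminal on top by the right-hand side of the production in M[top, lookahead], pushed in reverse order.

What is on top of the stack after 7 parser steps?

w

step 1: stack=$ <S>  input=r q t w $  — expand <S> → <G> w <K>
step 2: stack=$ <K> w <G>  input=r q t w $  — expand <G> → r <G> <K> t
step 3: stack=$ <K> w t <K> <G> r  input=r q t w $  — match r
step 4: stack=$ <K> w t <K> <G>  input=q t w $  — expand <G> → ε
step 5: stack=$ <K> w t <K>  input=q t w $  — expand <K> → q
step 6: stack=$ <K> w t q  input=q t w $  — match q
step 7: stack=$ <K> w t  input=t w $  — match t
Stack after step 7: $ <K> w (top = w).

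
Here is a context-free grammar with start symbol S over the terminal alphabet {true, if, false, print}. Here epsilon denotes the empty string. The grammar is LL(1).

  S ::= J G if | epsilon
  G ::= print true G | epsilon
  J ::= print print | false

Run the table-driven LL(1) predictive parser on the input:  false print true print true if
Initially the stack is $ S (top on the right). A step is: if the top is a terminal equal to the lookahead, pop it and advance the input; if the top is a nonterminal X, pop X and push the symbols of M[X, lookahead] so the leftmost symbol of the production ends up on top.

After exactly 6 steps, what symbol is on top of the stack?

G

     Stack              Input                             Action
  1  $ S                false print true print true if $  expand S ::= J G if
  2  $ if G J           false print true print true if $  expand J ::= false
  3  $ if G false       false print true print true if $  match false
  4  $ if G             print true print true if $        expand G ::= print true G
  5  $ if G true print  print true print true if $        match print
  6  $ if G true        true print true if $              match true
Stack after step 6: $ if G (top = G).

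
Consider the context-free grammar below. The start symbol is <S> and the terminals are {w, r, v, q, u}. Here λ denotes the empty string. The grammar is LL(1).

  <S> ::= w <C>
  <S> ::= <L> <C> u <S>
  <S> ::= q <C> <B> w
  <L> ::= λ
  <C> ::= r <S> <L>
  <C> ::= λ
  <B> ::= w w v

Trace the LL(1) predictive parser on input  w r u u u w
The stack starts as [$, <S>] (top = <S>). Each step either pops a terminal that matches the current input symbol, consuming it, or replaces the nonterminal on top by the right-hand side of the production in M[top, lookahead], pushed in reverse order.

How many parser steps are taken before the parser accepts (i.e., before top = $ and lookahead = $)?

step 1: stack=$ <S>  input=w r u u u w $  — expand <S> ::= w <C>
step 2: stack=$ <C> w  input=w r u u u w $  — match w
step 3: stack=$ <C>  input=r u u u w $  — expand <C> ::= r <S> <L>
step 4: stack=$ <L> <S> r  input=r u u u w $  — match r
step 5: stack=$ <L> <S>  input=u u u w $  — expand <S> ::= <L> <C> u <S>
step 6: stack=$ <L> <S> u <C> <L>  input=u u u w $  — expand <L> ::= λ
step 7: stack=$ <L> <S> u <C>  input=u u u w $  — expand <C> ::= λ
step 8: stack=$ <L> <S> u  input=u u u w $  — match u
step 9: stack=$ <L> <S>  input=u u w $  — expand <S> ::= <L> <C> u <S>
step 10: stack=$ <L> <S> u <C> <L>  input=u u w $  — expand <L> ::= λ
step 11: stack=$ <L> <S> u <C>  input=u u w $  — expand <C> ::= λ
step 12: stack=$ <L> <S> u  input=u u w $  — match u
step 13: stack=$ <L> <S>  input=u w $  — expand <S> ::= <L> <C> u <S>
step 14: stack=$ <L> <S> u <C> <L>  input=u w $  — expand <L> ::= λ
step 15: stack=$ <L> <S> u <C>  input=u w $  — expand <C> ::= λ
step 16: stack=$ <L> <S> u  input=u w $  — match u
step 17: stack=$ <L> <S>  input=w $  — expand <S> ::= w <C>
step 18: stack=$ <L> <C> w  input=w $  — match w
step 19: stack=$ <L> <C>  input=$  — expand <C> ::= λ
step 20: stack=$ <L>  input=$  — expand <L> ::= λ
Accept reached after 20 steps.

20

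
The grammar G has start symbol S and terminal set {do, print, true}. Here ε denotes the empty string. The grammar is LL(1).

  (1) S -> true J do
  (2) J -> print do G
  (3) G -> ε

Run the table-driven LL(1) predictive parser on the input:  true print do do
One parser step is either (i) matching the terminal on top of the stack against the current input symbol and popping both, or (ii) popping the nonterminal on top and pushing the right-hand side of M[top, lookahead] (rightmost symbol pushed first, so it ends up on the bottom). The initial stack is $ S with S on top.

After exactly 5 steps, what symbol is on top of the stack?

     Stack            Input               Action
  1  $ S              true print do do $  expand S -> true J do
  2  $ do J true      true print do do $  match true
  3  $ do J           print do do $       expand J -> print do G
  4  $ do G do print  print do do $       match print
  5  $ do G do        do do $             match do
Stack after step 5: $ do G (top = G).

G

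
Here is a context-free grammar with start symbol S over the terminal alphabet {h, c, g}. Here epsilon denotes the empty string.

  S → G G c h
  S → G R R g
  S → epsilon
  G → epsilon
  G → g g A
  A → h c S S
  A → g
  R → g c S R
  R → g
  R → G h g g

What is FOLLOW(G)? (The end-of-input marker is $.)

FIRST(G): from G→epsilon we get {epsilon}; from G→g g A we get {g}. So FIRST(G) = {epsilon, g}.
FIRST(A): from A→h c S S we get {h}; from A→g we get {g}. So FIRST(A) = {g, h}.
FIRST(R): from R→g c S R we get {g}; from R→g we get {g}; from R→G h g g we get {g, h}. So FIRST(R) = {g, h}.
FIRST(S): from S→G G c h we get {c, g}; from S→G R R g we get {g, h}; from S→epsilon we get {epsilon}. So FIRST(S) = {epsilon, c, g, h}.
FOLLOW(S) includes $ since S is the start symbol.
FOLLOW(G): in S→G G c h (occurrence 1), G is followed by G c h with FIRST {c, g}; in S→G G c h (occurrence 2), G is followed by c h with FIRST {c}; in S→G R R g, G is followed by R R g with FIRST {g, h}; in R→G h g g, G is followed by h g g with FIRST {h}. Thus FOLLOW(G) = {c, g, h}.
FOLLOW(A): in G→g g A, the suffix after A is empty, so FOLLOW(A) ⊇ FOLLOW(G) = {c, g, h}. Thus FOLLOW(A) = {c, g, h}.
FOLLOW(S): in A→h c S S (occurrence 1), S is followed by S with FIRST {epsilon, c, g, h}; in A→h c S S (occurrence 1), the suffix after S is nullable, so FOLLOW(S) ⊇ FOLLOW(A) = {c, g, h}; in A→h c S S (occurrence 2), the suffix after S is empty, so FOLLOW(S) ⊇ FOLLOW(A) = {c, g, h}; in R→g c S R, S is followed by R with FIRST {g, h}. Thus FOLLOW(S) = {$, c, g, h}.
FOLLOW(R): in S→G R R g (occurrence 1), R is followed by R g with FIRST {g, h}; in S→G R R g (occurrence 2), R is followed by g with FIRST {g}; in R→g c S R, the suffix after R is empty (adds nothing new). Thus FOLLOW(R) = {g, h}.

{c, g, h}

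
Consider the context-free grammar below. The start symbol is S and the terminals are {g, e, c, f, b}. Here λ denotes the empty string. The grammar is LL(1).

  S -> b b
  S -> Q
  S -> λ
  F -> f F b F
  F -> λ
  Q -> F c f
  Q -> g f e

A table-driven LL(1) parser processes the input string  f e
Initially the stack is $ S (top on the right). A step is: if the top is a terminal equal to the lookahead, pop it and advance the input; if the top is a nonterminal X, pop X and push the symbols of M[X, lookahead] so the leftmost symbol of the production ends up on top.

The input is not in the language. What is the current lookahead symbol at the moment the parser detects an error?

step 1: stack=$ S  input=f e $  — expand S -> Q
step 2: stack=$ Q  input=f e $  — expand Q -> F c f
step 3: stack=$ f c F  input=f e $  — expand F -> f F b F
step 4: stack=$ f c F b F f  input=f e $  — match f
step 5: stack=$ f c F b F  input=e $  — error: M[F, e] is empty

e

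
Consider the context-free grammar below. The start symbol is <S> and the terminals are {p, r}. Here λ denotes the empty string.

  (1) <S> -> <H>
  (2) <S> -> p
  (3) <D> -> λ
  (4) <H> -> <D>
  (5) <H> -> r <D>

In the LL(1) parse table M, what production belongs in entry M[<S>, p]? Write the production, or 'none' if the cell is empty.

FIRST(<D>) = {λ}
FIRST(<H>) = {λ, r}  (via <D>)
FIRST(<S>) = {λ, p, r}  (via <H>)
FOLLOW(<S>) includes $ since <S> is the start symbol.
FOLLOW(<S>): <S> appears on no right-hand side. Thus FOLLOW(<S>) = {$}.
For <S> -> <H>: FIRST(<H>) = {λ, r}, so it goes in M[<S>, t] for t ∈ {r}; since λ ∈ FIRST, also for every t ∈ FOLLOW(<S>) = {$}.
For <S> -> p: FIRST(p) = {p}, so it goes in M[<S>, t] for t ∈ {p}.

<S> -> p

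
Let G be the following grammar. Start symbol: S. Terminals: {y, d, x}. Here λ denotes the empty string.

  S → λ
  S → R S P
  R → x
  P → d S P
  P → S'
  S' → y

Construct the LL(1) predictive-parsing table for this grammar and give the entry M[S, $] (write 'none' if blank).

S → λ

FIRST(R) = {x}
FIRST(S') = {y}
FIRST(S) = {λ, x}  (via R S P)
FIRST(P) = {d, y}  (via S')
FOLLOW(S) includes $ since S is the start symbol.
FOLLOW(S): in S→R S P, S is followed by P with FIRST {d, y}; in P→d S P, S is followed by P with FIRST {d, y}. Thus FOLLOW(S) = {$, d, y}.
For S → λ: FIRST(λ) = {λ}, so it goes in M[S, t] for t ∈ {}; since λ ∈ FIRST, also for every t ∈ FOLLOW(S) = {$, d, y}.
For S → R S P: FIRST(R S P) = {x}, so it goes in M[S, t] for t ∈ {x}.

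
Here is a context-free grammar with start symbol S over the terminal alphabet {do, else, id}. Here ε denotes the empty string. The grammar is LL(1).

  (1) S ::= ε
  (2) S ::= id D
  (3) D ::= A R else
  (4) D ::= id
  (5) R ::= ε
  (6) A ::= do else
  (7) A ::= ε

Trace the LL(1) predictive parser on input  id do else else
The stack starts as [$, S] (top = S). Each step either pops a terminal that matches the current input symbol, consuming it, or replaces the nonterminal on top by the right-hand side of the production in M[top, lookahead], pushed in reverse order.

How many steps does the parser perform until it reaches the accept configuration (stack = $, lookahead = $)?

step 1: stack=$ S  input=id do else else $  — expand S ::= id D
step 2: stack=$ D id  input=id do else else $  — match id
step 3: stack=$ D  input=do else else $  — expand D ::= A R else
step 4: stack=$ else R A  input=do else else $  — expand A ::= do else
step 5: stack=$ else R else do  input=do else else $  — match do
step 6: stack=$ else R else  input=else else $  — match else
step 7: stack=$ else R  input=else $  — expand R ::= ε
step 8: stack=$ else  input=else $  — match else
Accept reached after 8 steps.

8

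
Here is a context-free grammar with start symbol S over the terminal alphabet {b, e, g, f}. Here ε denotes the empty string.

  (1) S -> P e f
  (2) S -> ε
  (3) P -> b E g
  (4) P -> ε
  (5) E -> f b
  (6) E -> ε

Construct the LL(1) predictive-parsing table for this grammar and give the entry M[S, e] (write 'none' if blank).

S -> P e f

FIRST(P): from P->b E g we get {b}; from P->ε we get {ε}. So FIRST(P) = {ε, b}.
FIRST(E): from E->f b we get {f}; from E->ε we get {ε}. So FIRST(E) = {ε, f}.
FIRST(S): from S->P e f we get {b, e}; from S->ε we get {ε}. So FIRST(S) = {ε, b, e}.
FOLLOW(S) includes $ since S is the start symbol.
FOLLOW(S): S appears on no right-hand side. Thus FOLLOW(S) = {$}.
For S -> P e f: FIRST(P e f) = {b, e}, so it goes in M[S, t] for t ∈ {b, e}.
For S -> ε: FIRST(ε) = {ε}, so it goes in M[S, t] for t ∈ {}; since ε ∈ FIRST, also for every t ∈ FOLLOW(S) = {$}.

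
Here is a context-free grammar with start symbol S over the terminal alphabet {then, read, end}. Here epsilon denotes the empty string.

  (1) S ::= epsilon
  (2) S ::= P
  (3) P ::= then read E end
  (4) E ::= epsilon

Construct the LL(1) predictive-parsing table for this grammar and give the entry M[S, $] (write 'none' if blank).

FIRST(P): from P::=then read E end we get {then}. So FIRST(P) = {then}.
FIRST(E): from E::=epsilon we get {epsilon}. So FIRST(E) = {epsilon}.
FIRST(S): from S::=epsilon we get {epsilon}; from S::=P we get {then}. So FIRST(S) = {epsilon, then}.
FOLLOW(S) includes $ since S is the start symbol.
FOLLOW(S): S appears on no right-hand side. Thus FOLLOW(S) = {$}.
For S ::= epsilon: FIRST(epsilon) = {epsilon}, so it goes in M[S, t] for t ∈ {}; since epsilon ∈ FIRST, also for every t ∈ FOLLOW(S) = {$}.
For S ::= P: FIRST(P) = {then}, so it goes in M[S, t] for t ∈ {then}.

S ::= epsilon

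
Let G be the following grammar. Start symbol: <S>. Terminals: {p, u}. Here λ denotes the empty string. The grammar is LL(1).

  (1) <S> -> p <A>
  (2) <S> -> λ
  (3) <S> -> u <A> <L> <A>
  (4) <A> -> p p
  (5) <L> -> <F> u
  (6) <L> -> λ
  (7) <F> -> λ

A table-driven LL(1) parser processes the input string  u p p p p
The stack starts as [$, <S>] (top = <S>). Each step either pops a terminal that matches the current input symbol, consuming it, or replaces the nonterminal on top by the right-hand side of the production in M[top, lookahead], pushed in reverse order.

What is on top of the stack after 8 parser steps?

step 1: stack=$ <S>  input=u p p p p $  — expand <S> -> u <A> <L> <A>
step 2: stack=$ <A> <L> <A> u  input=u p p p p $  — match u
step 3: stack=$ <A> <L> <A>  input=p p p p $  — expand <A> -> p p
step 4: stack=$ <A> <L> p p  input=p p p p $  — match p
step 5: stack=$ <A> <L> p  input=p p p $  — match p
step 6: stack=$ <A> <L>  input=p p $  — expand <L> -> λ
step 7: stack=$ <A>  input=p p $  — expand <A> -> p p
step 8: stack=$ p p  input=p p $  — match p
Stack after step 8: $ p (top = p).

p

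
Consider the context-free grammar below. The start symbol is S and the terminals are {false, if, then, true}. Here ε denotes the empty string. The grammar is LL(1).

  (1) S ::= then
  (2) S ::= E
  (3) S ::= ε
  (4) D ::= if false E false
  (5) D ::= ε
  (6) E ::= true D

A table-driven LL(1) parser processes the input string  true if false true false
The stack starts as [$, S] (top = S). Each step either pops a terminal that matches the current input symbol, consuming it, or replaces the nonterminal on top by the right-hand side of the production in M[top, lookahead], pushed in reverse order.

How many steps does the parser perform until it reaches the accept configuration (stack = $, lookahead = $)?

10

step 1: stack=$ S  input=true if false true false $  — expand S ::= E
step 2: stack=$ E  input=true if false true false $  — expand E ::= true D
step 3: stack=$ D true  input=true if false true false $  — match true
step 4: stack=$ D  input=if false true false $  — expand D ::= if false E false
step 5: stack=$ false E false if  input=if false true false $  — match if
step 6: stack=$ false E false  input=false true false $  — match false
step 7: stack=$ false E  input=true false $  — expand E ::= true D
step 8: stack=$ false D true  input=true false $  — match true
step 9: stack=$ false D  input=false $  — expand D ::= ε
step 10: stack=$ false  input=false $  — match false
Accept reached after 10 steps.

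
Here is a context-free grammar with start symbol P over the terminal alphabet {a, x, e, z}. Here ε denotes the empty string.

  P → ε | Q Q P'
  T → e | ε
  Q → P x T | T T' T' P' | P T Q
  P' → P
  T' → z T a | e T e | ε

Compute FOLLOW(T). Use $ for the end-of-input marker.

FIRST(T) = {ε, e}
FIRST(T') = {ε, e, z}
FIRST(P) = {ε, e, x, z}  (via Q Q P')
FIRST(P') = {ε, e, x, z}  (via P)
FIRST(Q) = {ε, e, x, z}  (via P x T, T T' T' P', P T Q)
FOLLOW(P) includes $ since P is the start symbol.
FOLLOW(P): in Q→P x T, P is followed by x T with FIRST {x}; in Q→P T Q, P is followed by T Q with FIRST {ε, e, x, z}; in Q→P T Q, the suffix after P is nullable, so FOLLOW(P) ⊇ FOLLOW(Q) = {$, e, x, z}; in P'→P, the suffix after P is empty, so FOLLOW(P) ⊇ FOLLOW(P') = {$, e, x, z}. Thus FOLLOW(P) = {$, e, x, z}.
FOLLOW(Q): in P→Q Q P' (occurrence 1), Q is followed by Q P' with FIRST {ε, e, x, z}; in P→Q Q P' (occurrence 1), the suffix after Q is nullable, so FOLLOW(Q) ⊇ FOLLOW(P) = {$, e, x, z}; in P→Q Q P' (occurrence 2), Q is followed by P' with FIRST {ε, e, x, z}; in P→Q Q P' (occurrence 2), the suffix after Q is nullable, so FOLLOW(Q) ⊇ FOLLOW(P) = {$, e, x, z}; in Q→P T Q, the suffix after Q is empty (adds nothing new). Thus FOLLOW(Q) = {$, e, x, z}.
FOLLOW(T): in Q→P x T, the suffix after T is empty, so FOLLOW(T) ⊇ FOLLOW(Q) = {$, e, x, z}; in Q→T T' T' P', T is followed by T' T' P' with FIRST {ε, e, x, z}; in Q→T T' T' P', the suffix after T is nullable, so FOLLOW(T) ⊇ FOLLOW(Q) = {$, e, x, z}; in Q→P T Q, T is followed by Q with FIRST {ε, e, x, z}; in Q→P T Q, the suffix after T is nullable, so FOLLOW(T) ⊇ FOLLOW(Q) = {$, e, x, z}; in T'→z T a, T is followed by a with FIRST {a}; in T'→e T e, T is followed by e with FIRST {e}. Thus FOLLOW(T) = {$, a, e, x, z}.
FOLLOW(P'): in P→Q Q P', the suffix after P' is empty, so FOLLOW(P') ⊇ FOLLOW(P) = {$, e, x, z}; in Q→T T' T' P', the suffix after P' is empty, so FOLLOW(P') ⊇ FOLLOW(Q) = {$, e, x, z}. Thus FOLLOW(P') = {$, e, x, z}.
FOLLOW(T'): in Q→T T' T' P' (occurrence 1), T' is followed by T' P' with FIRST {ε, e, x, z}; in Q→T T' T' P' (occurrence 1), the suffix after T' is nullable, so FOLLOW(T') ⊇ FOLLOW(Q) = {$, e, x, z}; in Q→T T' T' P' (occurrence 2), T' is followed by P' with FIRST {ε, e, x, z}; in Q→T T' T' P' (occurrence 2), the suffix after T' is nullable, so FOLLOW(T') ⊇ FOLLOW(Q) = {$, e, x, z}. Thus FOLLOW(T') = {$, e, x, z}.

{$, a, e, x, z}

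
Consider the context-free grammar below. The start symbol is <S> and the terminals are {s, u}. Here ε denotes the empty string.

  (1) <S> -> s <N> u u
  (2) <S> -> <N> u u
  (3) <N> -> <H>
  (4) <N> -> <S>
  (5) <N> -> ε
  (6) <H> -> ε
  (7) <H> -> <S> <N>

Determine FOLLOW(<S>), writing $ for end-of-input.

{$, s, u}

FIRST(<S>): from <S>->s <N> u u we get {s}; from <S>-><N> u u we get {s, u}. So FIRST(<S>) = {s, u}.
FIRST(<H>): from <H>->ε we get {ε}; from <H>-><S> <N> we get {s, u}. So FIRST(<H>) = {ε, s, u}.
FIRST(<N>): from <N>-><H> we get {ε, s, u}; from <N>-><S> we get {s, u}; from <N>->ε we get {ε}. So FIRST(<N>) = {ε, s, u}.
FOLLOW(<S>) includes $ since <S> is the start symbol.
FOLLOW(<S>): in <N>-><S>, the suffix after <S> is empty, so FOLLOW(<S>) ⊇ FOLLOW(<N>) = {u}; in <H>-><S> <N>, <S> is followed by <N> with FIRST {ε, s, u}; in <H>-><S> <N>, the suffix after <S> is nullable, so FOLLOW(<S>) ⊇ FOLLOW(<H>) = {u}. Thus FOLLOW(<S>) = {$, s, u}.
FOLLOW(<N>): in <S>->s <N> u u, <N> is followed by u u with FIRST {u}; in <S>-><N> u u, <N> is followed by u u with FIRST {u}; in <H>-><S> <N>, the suffix after <N> is empty, so FOLLOW(<N>) ⊇ FOLLOW(<H>) = {u}. Thus FOLLOW(<N>) = {u}.
FOLLOW(<H>): in <N>-><H>, the suffix after <H> is empty, so FOLLOW(<H>) ⊇ FOLLOW(<N>) = {u}. Thus FOLLOW(<H>) = {u}.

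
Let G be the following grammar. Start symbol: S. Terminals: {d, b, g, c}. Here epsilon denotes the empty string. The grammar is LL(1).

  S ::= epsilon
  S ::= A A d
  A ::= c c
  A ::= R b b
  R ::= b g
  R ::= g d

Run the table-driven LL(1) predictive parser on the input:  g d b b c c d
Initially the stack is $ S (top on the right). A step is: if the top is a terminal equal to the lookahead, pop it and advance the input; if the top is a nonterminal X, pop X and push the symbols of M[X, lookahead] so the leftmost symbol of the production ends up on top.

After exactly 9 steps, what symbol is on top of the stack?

c

     Stack          Input            Action
  1  $ S            g d b b c c d $  expand S ::= A A d
  2  $ d A A        g d b b c c d $  expand A ::= R b b
  3  $ d A b b R    g d b b c c d $  expand R ::= g d
  4  $ d A b b d g  g d b b c c d $  match g
  5  $ d A b b d    d b b c c d $    match d
  6  $ d A b b      b b c c d $      match b
  7  $ d A b        b c c d $        match b
  8  $ d A          c c d $          expand A ::= c c
  9  $ d c c        c c d $          match c
Stack after step 9: $ d c (top = c).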